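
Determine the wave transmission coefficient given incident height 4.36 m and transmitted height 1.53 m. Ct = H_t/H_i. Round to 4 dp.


Ct = H_t / H_i
Ct = 1.53 / 4.36
Ct = 0.3509

0.3509


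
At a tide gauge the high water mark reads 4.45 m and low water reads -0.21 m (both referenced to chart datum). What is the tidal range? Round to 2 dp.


Tidal range = High water - Low water
Tidal range = 4.45 - (-0.21)
Tidal range = 4.66 m

4.66


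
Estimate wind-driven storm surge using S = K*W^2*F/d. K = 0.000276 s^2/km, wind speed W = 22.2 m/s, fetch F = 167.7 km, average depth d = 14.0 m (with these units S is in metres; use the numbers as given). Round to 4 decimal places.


S = K * W^2 * F / d
W^2 = 22.2^2 = 492.84
S = 0.000276 * 492.84 * 167.7 / 14.0
Numerator = 0.000276 * 492.84 * 167.7 = 22.811198
S = 22.811198 / 14.0 = 1.6294 m

1.6294


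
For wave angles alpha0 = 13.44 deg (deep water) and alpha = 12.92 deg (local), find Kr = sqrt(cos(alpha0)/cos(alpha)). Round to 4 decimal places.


Kr = sqrt(cos(alpha0) / cos(alpha))
cos(13.44) = 0.972614
cos(12.92) = 0.974683
Kr = sqrt(0.972614 / 0.974683)
Kr = sqrt(0.997877)
Kr = 0.9989

0.9989


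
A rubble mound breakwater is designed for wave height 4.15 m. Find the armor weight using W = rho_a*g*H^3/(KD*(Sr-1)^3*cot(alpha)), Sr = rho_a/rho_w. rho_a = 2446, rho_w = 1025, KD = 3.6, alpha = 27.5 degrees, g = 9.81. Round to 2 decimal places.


Sr = rho_a / rho_w = 2446 / 1025 = 2.386341
(Sr - 1) = 1.386341
(Sr - 1)^3 = 2.664469
cot(27.5) = 1 / tan(27.5) = 1 / 0.520567 = 1.920982
Numerator = 2446 * 9.81 * 4.15^3 = 1715022.2162
Denominator = 3.6 * 2.664469 * 1.920982 = 18.426229
W = 1715022.2162 / 18.426229
W = 93075.05 N

93075.05


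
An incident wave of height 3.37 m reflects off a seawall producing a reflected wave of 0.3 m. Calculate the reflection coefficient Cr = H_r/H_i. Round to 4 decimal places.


Cr = H_r / H_i
Cr = 0.3 / 3.37
Cr = 0.0890

0.0890


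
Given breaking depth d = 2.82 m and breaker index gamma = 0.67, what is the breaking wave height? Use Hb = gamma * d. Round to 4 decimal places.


Hb = gamma * d
Hb = 0.67 * 2.82
Hb = 1.8894 m

1.8894


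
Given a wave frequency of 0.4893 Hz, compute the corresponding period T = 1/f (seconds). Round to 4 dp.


T = 1 / f
T = 1 / 0.4893
T = 2.0437 s

2.0437


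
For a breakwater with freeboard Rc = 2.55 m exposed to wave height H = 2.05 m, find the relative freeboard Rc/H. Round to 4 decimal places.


Relative freeboard = Rc / H
= 2.55 / 2.05
= 1.2439

1.2439


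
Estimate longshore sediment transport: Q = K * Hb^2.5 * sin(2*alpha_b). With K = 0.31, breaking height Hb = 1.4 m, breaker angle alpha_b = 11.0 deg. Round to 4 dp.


Q = K * Hb^2.5 * sin(2 * alpha_b)
Hb^2.5 = 1.4^2.5 = 2.319103
sin(2 * 11.0) = sin(22.0) = 0.374607
Q = 0.31 * 2.319103 * 0.374607
Q = 0.2693 m^3/s

0.2693


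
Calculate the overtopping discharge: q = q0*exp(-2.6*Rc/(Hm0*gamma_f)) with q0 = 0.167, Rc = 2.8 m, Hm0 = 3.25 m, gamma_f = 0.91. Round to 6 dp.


q = q0 * exp(-2.6 * Rc / (Hm0 * gamma_f))
Exponent = -2.6 * 2.8 / (3.25 * 0.91)
= -2.6 * 2.8 / 2.9575
= -2.461538
exp(-2.461538) = 0.085304
q = 0.167 * 0.085304
q = 0.014246 m^3/s/m

0.014246


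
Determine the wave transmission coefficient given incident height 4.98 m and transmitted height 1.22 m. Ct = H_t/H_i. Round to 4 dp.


Ct = H_t / H_i
Ct = 1.22 / 4.98
Ct = 0.2450

0.2450


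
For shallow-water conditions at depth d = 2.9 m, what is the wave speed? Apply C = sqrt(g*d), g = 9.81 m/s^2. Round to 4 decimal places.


Using the shallow-water approximation:
C = sqrt(g * d) = sqrt(9.81 * 2.9)
C = sqrt(28.4490)
C = 5.3338 m/s

5.3338


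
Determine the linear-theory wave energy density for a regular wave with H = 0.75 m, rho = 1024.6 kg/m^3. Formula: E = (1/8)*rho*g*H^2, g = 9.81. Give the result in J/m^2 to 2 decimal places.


E = (1/8) * rho * g * H^2
E = (1/8) * 1024.6 * 9.81 * 0.75^2
E = 0.125 * 1024.6 * 9.81 * 0.5625
E = 706.73 J/m^2

706.73


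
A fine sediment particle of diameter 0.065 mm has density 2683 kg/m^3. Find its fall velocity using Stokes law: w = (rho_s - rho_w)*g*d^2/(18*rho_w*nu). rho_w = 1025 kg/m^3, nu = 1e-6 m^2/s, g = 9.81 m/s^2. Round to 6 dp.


w = (rho_s - rho_w) * g * d^2 / (18 * rho_w * nu)
d = 0.065 mm = 0.000065 m
rho_s - rho_w = 2683 - 1025 = 1658
Numerator = 1658 * 9.81 * (0.000065)^2 = 0.000068719541
Denominator = 18 * 1025 * 1e-6 = 0.018450
w = 0.003725 m/s

0.003725


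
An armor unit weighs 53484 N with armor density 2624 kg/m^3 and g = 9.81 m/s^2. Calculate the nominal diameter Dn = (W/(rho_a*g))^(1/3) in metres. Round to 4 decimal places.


V = W / (rho_a * g)
V = 53484 / (2624 * 9.81)
V = 53484 / 25741.44
V = 2.077739 m^3
Dn = V^(1/3) = 2.077739^(1/3)
Dn = 1.2760 m

1.2760


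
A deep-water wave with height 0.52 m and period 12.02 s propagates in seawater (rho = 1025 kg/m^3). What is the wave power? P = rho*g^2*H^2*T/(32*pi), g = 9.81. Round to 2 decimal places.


P = rho * g^2 * H^2 * T / (32 * pi)
P = 1025 * 9.81^2 * 0.52^2 * 12.02 / (32 * pi)
P = 1025 * 96.2361 * 0.2704 * 12.02 / 100.53096
P = 3189.14 W/m

3189.14


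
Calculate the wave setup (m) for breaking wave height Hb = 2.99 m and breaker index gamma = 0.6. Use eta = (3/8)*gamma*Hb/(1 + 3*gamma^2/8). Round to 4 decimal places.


eta = (3/8) * gamma * Hb / (1 + 3*gamma^2/8)
Numerator = (3/8) * 0.6 * 2.99 = 0.672750
Denominator = 1 + 3*0.6^2/8 = 1 + 0.135000 = 1.135000
eta = 0.672750 / 1.135000
eta = 0.5927 m

0.5927


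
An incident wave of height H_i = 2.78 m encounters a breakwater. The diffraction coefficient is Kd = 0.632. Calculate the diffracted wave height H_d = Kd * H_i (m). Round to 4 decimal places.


H_d = Kd * H_i
H_d = 0.632 * 2.78
H_d = 1.7570 m

1.7570


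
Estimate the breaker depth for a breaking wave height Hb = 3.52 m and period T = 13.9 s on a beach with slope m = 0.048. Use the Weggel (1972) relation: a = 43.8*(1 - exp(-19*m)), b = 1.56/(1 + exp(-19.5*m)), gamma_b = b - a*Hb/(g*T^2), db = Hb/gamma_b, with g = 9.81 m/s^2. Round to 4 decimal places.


a = 43.8 * (1 - exp(-19 * m))
exp(-19 * 0.048) = exp(-0.9120) = 0.401720
a = 43.8 * (1 - 0.401720) = 26.204665
b = 1.56 / (1 + exp(-19.5 * m))
exp(-19.5 * 0.048) = exp(-0.9360) = 0.392193
b = 1.56 / (1 + 0.392193) = 1.120534
Hb / (g * T^2) = 3.52 / (9.81 * 13.9^2) = 3.52 / 1895.3901 = 0.00185714
gamma_b = b - a * Hb/(g*T^2) = 1.120534 - 26.204665 * 0.00185714 = 1.071868
db = Hb / gamma_b = 3.52 / 1.071868
db = 3.2840 m

3.2840


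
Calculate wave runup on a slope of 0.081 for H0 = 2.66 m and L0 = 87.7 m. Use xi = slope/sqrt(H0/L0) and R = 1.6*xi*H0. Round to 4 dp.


xi = slope / sqrt(H0/L0)
H0/L0 = 2.66/87.7 = 0.030331
sqrt(0.030331) = 0.174157
xi = 0.081 / 0.174157 = 0.465097
R = 1.6 * xi * H0 = 1.6 * 0.465097 * 2.66
R = 1.9795 m

1.9795


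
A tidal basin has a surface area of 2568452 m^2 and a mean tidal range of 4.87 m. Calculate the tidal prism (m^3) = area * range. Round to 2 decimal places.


Tidal prism = Area * Tidal range
P = 2568452 * 4.87
P = 12508361.24 m^3

12508361.24


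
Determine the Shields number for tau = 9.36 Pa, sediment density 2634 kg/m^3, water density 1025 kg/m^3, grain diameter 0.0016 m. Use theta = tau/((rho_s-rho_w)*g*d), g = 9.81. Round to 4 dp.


theta = tau / ((rho_s - rho_w) * g * d)
rho_s - rho_w = 2634 - 1025 = 1609
Denominator = 1609 * 9.81 * 0.0016 = 25.254864
theta = 9.36 / 25.254864
theta = 0.3706

0.3706


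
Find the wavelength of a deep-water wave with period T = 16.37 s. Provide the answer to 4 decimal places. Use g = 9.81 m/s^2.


L0 = g * T^2 / (2 * pi)
L0 = 9.81 * 16.37^2 / (2 * pi)
L0 = 9.81 * 267.9769 / 6.28319
L0 = 2628.8534 / 6.28319
L0 = 418.3950 m

418.3950


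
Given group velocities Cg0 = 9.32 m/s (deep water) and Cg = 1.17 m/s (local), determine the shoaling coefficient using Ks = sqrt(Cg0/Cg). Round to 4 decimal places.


Ks = sqrt(Cg0 / Cg)
Ks = sqrt(9.32 / 1.17)
Ks = sqrt(7.9658)
Ks = 2.8224

2.8224


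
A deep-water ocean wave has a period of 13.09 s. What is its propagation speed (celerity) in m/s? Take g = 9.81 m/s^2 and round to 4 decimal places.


We use the deep-water celerity formula:
C = g * T / (2 * pi)
C = 9.81 * 13.09 / (2 * 3.14159...)
C = 128.412900 / 6.283185
C = 20.4375 m/s

20.4375


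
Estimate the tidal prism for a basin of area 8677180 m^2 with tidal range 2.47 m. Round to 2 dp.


Tidal prism = Area * Tidal range
P = 8677180 * 2.47
P = 21432634.60 m^3

21432634.60


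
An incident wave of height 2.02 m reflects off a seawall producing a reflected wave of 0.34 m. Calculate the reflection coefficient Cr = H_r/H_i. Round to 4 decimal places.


Cr = H_r / H_i
Cr = 0.34 / 2.02
Cr = 0.1683

0.1683


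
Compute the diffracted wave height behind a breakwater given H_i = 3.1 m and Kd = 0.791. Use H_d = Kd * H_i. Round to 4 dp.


H_d = Kd * H_i
H_d = 0.791 * 3.1
H_d = 2.4521 m

2.4521


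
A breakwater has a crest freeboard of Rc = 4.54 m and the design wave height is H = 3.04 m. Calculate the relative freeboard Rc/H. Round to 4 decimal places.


Relative freeboard = Rc / H
= 4.54 / 3.04
= 1.4934

1.4934


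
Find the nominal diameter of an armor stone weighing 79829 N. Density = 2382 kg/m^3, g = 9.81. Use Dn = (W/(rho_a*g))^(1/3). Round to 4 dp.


V = W / (rho_a * g)
V = 79829 / (2382 * 9.81)
V = 79829 / 23367.42
V = 3.416252 m^3
Dn = V^(1/3) = 3.416252^(1/3)
Dn = 1.5061 m

1.5061


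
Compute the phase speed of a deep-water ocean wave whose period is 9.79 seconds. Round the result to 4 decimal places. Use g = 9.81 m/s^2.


We use the deep-water celerity formula:
C = g * T / (2 * pi)
C = 9.81 * 9.79 / (2 * 3.14159...)
C = 96.039900 / 6.283185
C = 15.2852 m/s

15.2852


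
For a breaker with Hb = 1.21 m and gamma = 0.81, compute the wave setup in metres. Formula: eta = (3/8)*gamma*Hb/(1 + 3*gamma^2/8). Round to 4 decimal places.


eta = (3/8) * gamma * Hb / (1 + 3*gamma^2/8)
Numerator = (3/8) * 0.81 * 1.21 = 0.367538
Denominator = 1 + 3*0.81^2/8 = 1 + 0.246038 = 1.246038
eta = 0.367538 / 1.246038
eta = 0.2950 m

0.2950


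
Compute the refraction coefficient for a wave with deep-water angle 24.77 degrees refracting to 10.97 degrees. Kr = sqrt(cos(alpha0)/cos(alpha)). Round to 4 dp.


Kr = sqrt(cos(alpha0) / cos(alpha))
cos(24.77) = 0.907997
cos(10.97) = 0.981727
Kr = sqrt(0.907997 / 0.981727)
Kr = sqrt(0.924898)
Kr = 0.9617

0.9617


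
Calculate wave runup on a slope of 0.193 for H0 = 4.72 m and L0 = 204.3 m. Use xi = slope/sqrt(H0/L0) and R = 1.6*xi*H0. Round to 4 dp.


xi = slope / sqrt(H0/L0)
H0/L0 = 4.72/204.3 = 0.023103
sqrt(0.023103) = 0.151998
xi = 0.193 / 0.151998 = 1.269757
R = 1.6 * xi * H0 = 1.6 * 1.269757 * 4.72
R = 9.5892 m

9.5892


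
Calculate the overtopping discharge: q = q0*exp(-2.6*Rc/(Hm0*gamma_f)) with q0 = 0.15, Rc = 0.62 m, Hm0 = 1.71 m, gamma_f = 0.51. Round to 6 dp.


q = q0 * exp(-2.6 * Rc / (Hm0 * gamma_f))
Exponent = -2.6 * 0.62 / (1.71 * 0.51)
= -2.6 * 0.62 / 0.8721
= -1.848412
exp(-1.848412) = 0.157487
q = 0.15 * 0.157487
q = 0.023623 m^3/s/m

0.023623


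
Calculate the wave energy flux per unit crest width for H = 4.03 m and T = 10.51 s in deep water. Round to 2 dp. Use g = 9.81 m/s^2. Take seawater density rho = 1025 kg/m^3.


P = rho * g^2 * H^2 * T / (32 * pi)
P = 1025 * 9.81^2 * 4.03^2 * 10.51 / (32 * pi)
P = 1025 * 96.2361 * 16.2409 * 10.51 / 100.53096
P = 167484.58 W/m

167484.58


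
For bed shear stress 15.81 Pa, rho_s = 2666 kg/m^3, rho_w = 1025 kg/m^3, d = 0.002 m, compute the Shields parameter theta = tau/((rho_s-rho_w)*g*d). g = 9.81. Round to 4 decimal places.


theta = tau / ((rho_s - rho_w) * g * d)
rho_s - rho_w = 2666 - 1025 = 1641
Denominator = 1641 * 9.81 * 0.002 = 32.196420
theta = 15.81 / 32.196420
theta = 0.4910

0.4910


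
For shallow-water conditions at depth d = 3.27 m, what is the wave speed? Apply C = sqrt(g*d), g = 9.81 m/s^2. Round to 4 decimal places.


Using the shallow-water approximation:
C = sqrt(g * d) = sqrt(9.81 * 3.27)
C = sqrt(32.0787)
C = 5.6638 m/s

5.6638


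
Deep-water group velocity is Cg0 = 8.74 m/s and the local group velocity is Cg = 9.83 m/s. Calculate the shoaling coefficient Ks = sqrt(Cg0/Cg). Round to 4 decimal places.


Ks = sqrt(Cg0 / Cg)
Ks = sqrt(8.74 / 9.83)
Ks = sqrt(0.8891)
Ks = 0.9429

0.9429


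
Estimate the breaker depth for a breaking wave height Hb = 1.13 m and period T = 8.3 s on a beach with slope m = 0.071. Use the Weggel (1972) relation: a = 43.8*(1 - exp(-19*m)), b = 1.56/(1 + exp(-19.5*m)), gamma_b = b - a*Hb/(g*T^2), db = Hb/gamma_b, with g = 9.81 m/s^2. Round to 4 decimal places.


a = 43.8 * (1 - exp(-19 * m))
exp(-19 * 0.071) = exp(-1.3490) = 0.259500
a = 43.8 * (1 - 0.259500) = 32.433916
b = 1.56 / (1 + exp(-19.5 * m))
exp(-19.5 * 0.071) = exp(-1.3845) = 0.250449
b = 1.56 / (1 + 0.250449) = 1.247552
Hb / (g * T^2) = 1.13 / (9.81 * 8.3^2) = 1.13 / 675.8109 = 0.00167207
gamma_b = b - a * Hb/(g*T^2) = 1.247552 - 32.433916 * 0.00167207 = 1.193320
db = Hb / gamma_b = 1.13 / 1.193320
db = 0.9469 m

0.9469


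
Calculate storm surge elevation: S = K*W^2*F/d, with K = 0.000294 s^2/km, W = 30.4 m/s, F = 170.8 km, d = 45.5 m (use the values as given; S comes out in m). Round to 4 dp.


S = K * W^2 * F / d
W^2 = 30.4^2 = 924.16
S = 0.000294 * 924.16 * 170.8 / 45.5
Numerator = 0.000294 * 924.16 * 170.8 = 46.406879
S = 46.406879 / 45.5 = 1.0199 m

1.0199


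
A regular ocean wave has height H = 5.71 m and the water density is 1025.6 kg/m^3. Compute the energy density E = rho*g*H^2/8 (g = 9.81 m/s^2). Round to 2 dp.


E = (1/8) * rho * g * H^2
E = (1/8) * 1025.6 * 9.81 * 5.71^2
E = 0.125 * 1025.6 * 9.81 * 32.6041
E = 41004.29 J/m^2

41004.29


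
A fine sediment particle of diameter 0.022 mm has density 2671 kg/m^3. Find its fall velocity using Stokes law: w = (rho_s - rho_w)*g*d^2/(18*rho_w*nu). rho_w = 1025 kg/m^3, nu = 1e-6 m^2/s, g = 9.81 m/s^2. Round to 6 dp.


w = (rho_s - rho_w) * g * d^2 / (18 * rho_w * nu)
d = 0.022 mm = 0.000022 m
rho_s - rho_w = 2671 - 1025 = 1646
Numerator = 1646 * 9.81 * (0.000022)^2 = 0.000007815274
Denominator = 18 * 1025 * 1e-6 = 0.018450
w = 0.000424 m/s

0.000424


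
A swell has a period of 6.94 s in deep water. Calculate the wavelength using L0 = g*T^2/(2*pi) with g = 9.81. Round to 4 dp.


L0 = g * T^2 / (2 * pi)
L0 = 9.81 * 6.94^2 / (2 * pi)
L0 = 9.81 * 48.1636 / 6.28319
L0 = 472.4849 / 6.28319
L0 = 75.1983 m

75.1983


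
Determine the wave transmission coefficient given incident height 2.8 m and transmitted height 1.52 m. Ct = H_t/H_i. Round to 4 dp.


Ct = H_t / H_i
Ct = 1.52 / 2.8
Ct = 0.5429

0.5429


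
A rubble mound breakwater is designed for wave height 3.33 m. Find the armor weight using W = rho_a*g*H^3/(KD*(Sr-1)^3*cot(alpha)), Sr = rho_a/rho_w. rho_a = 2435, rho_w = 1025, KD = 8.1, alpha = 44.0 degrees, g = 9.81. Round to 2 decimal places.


Sr = rho_a / rho_w = 2435 / 1025 = 2.375610
(Sr - 1) = 1.375610
(Sr - 1)^3 = 2.603069
cot(44.0) = 1 / tan(44.0) = 1 / 0.965689 = 1.035530
Numerator = 2435 * 9.81 * 3.33^3 = 882065.1699
Denominator = 8.1 * 2.603069 * 1.035530 = 21.834014
W = 882065.1699 / 21.834014
W = 40398.67 N

40398.67


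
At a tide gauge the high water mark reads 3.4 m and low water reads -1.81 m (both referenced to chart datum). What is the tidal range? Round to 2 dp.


Tidal range = High water - Low water
Tidal range = 3.4 - (-1.81)
Tidal range = 5.21 m

5.21


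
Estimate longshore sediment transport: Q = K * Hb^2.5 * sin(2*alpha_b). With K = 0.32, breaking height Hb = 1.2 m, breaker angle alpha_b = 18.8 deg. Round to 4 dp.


Q = K * Hb^2.5 * sin(2 * alpha_b)
Hb^2.5 = 1.2^2.5 = 1.577441
sin(2 * 18.8) = sin(37.6) = 0.610145
Q = 0.32 * 1.577441 * 0.610145
Q = 0.3080 m^3/s

0.3080


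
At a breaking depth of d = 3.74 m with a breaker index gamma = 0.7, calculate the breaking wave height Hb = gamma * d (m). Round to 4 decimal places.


Hb = gamma * d
Hb = 0.7 * 3.74
Hb = 2.6180 m

2.6180


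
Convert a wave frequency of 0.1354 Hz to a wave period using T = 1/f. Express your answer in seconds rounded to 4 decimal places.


T = 1 / f
T = 1 / 0.1354
T = 7.3855 s

7.3855


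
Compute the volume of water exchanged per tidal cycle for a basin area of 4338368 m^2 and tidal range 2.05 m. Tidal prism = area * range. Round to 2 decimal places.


Tidal prism = Area * Tidal range
P = 4338368 * 2.05
P = 8893654.40 m^3

8893654.40


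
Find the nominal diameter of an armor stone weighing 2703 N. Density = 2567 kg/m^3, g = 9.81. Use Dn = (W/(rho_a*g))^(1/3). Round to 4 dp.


V = W / (rho_a * g)
V = 2703 / (2567 * 9.81)
V = 2703 / 25182.27
V = 0.107337 m^3
Dn = V^(1/3) = 0.107337^(1/3)
Dn = 0.4752 m

0.4752


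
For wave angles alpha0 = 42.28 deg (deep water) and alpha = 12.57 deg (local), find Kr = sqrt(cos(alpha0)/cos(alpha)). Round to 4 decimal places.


Kr = sqrt(cos(alpha0) / cos(alpha))
cos(42.28) = 0.739866
cos(12.57) = 0.976031
Kr = sqrt(0.739866 / 0.976031)
Kr = sqrt(0.758035)
Kr = 0.8707

0.8707


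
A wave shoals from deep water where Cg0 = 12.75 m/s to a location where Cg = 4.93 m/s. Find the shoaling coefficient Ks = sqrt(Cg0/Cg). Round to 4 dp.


Ks = sqrt(Cg0 / Cg)
Ks = sqrt(12.75 / 4.93)
Ks = sqrt(2.5862)
Ks = 1.6082

1.6082


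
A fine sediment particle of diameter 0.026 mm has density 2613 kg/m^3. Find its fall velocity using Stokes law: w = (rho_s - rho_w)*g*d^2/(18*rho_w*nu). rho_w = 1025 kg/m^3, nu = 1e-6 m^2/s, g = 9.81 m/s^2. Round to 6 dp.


w = (rho_s - rho_w) * g * d^2 / (18 * rho_w * nu)
d = 0.026 mm = 0.000026 m
rho_s - rho_w = 2613 - 1025 = 1588
Numerator = 1588 * 9.81 * (0.000026)^2 = 0.000010530917
Denominator = 18 * 1025 * 1e-6 = 0.018450
w = 0.000571 m/s

0.000571


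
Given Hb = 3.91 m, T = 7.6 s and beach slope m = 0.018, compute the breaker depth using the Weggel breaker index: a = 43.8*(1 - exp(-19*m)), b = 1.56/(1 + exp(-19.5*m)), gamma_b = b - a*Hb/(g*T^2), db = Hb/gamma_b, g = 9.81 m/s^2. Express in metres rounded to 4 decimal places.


a = 43.8 * (1 - exp(-19 * m))
exp(-19 * 0.018) = exp(-0.3420) = 0.710348
a = 43.8 * (1 - 0.710348) = 12.686749
b = 1.56 / (1 + exp(-19.5 * m))
exp(-19.5 * 0.018) = exp(-0.3510) = 0.703984
b = 1.56 / (1 + 0.703984) = 0.915502
Hb / (g * T^2) = 3.91 / (9.81 * 7.6^2) = 3.91 / 566.6256 = 0.00690050
gamma_b = b - a * Hb/(g*T^2) = 0.915502 - 12.686749 * 0.00690050 = 0.827957
db = Hb / gamma_b = 3.91 / 0.827957
db = 4.7225 m

4.7225


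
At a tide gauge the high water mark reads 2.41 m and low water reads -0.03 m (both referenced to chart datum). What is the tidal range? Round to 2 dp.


Tidal range = High water - Low water
Tidal range = 2.41 - (-0.03)
Tidal range = 2.44 m

2.44


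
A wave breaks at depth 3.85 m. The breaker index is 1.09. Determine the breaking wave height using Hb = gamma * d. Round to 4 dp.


Hb = gamma * d
Hb = 1.09 * 3.85
Hb = 4.1965 m

4.1965


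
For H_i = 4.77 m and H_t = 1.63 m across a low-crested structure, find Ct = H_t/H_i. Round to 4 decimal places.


Ct = H_t / H_i
Ct = 1.63 / 4.77
Ct = 0.3417

0.3417


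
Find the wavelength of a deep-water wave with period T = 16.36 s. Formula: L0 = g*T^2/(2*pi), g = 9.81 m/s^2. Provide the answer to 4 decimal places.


L0 = g * T^2 / (2 * pi)
L0 = 9.81 * 16.36^2 / (2 * pi)
L0 = 9.81 * 267.6496 / 6.28319
L0 = 2625.6426 / 6.28319
L0 = 417.8840 m

417.8840


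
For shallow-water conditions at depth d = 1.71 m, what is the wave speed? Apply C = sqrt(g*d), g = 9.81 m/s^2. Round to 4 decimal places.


Using the shallow-water approximation:
C = sqrt(g * d) = sqrt(9.81 * 1.71)
C = sqrt(16.7751)
C = 4.0957 m/s

4.0957


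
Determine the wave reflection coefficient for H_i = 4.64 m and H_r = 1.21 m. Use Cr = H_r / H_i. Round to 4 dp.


Cr = H_r / H_i
Cr = 1.21 / 4.64
Cr = 0.2608

0.2608


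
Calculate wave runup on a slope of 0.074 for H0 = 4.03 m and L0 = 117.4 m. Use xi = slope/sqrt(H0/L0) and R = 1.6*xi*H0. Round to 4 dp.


xi = slope / sqrt(H0/L0)
H0/L0 = 4.03/117.4 = 0.034327
sqrt(0.034327) = 0.185276
xi = 0.074 / 0.185276 = 0.399405
R = 1.6 * xi * H0 = 1.6 * 0.399405 * 4.03
R = 2.5754 m

2.5754


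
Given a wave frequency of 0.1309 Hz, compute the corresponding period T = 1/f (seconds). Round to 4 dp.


T = 1 / f
T = 1 / 0.1309
T = 7.6394 s

7.6394


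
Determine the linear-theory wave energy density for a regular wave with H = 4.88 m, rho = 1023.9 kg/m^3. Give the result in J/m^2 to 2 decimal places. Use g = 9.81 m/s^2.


E = (1/8) * rho * g * H^2
E = (1/8) * 1023.9 * 9.81 * 4.88^2
E = 0.125 * 1023.9 * 9.81 * 23.8144
E = 29900.35 J/m^2

29900.35


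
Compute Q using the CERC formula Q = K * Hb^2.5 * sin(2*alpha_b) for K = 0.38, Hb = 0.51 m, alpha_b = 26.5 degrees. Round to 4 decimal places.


Q = K * Hb^2.5 * sin(2 * alpha_b)
Hb^2.5 = 0.51^2.5 = 0.185749
sin(2 * 26.5) = sin(53.0) = 0.798636
Q = 0.38 * 0.185749 * 0.798636
Q = 0.0564 m^3/s

0.0564


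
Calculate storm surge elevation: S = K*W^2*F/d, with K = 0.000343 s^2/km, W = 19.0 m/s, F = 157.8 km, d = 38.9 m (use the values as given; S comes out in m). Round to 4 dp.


S = K * W^2 * F / d
W^2 = 19.0^2 = 361.00
S = 0.000343 * 361.00 * 157.8 / 38.9
Numerator = 0.000343 * 361.00 * 157.8 = 19.539269
S = 19.539269 / 38.9 = 0.5023 m

0.5023


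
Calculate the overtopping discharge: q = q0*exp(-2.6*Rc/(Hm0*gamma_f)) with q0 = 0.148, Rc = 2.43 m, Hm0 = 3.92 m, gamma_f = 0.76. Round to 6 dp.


q = q0 * exp(-2.6 * Rc / (Hm0 * gamma_f))
Exponent = -2.6 * 2.43 / (3.92 * 0.76)
= -2.6 * 2.43 / 2.9792
= -2.120704
exp(-2.120704) = 0.119947
q = 0.148 * 0.119947
q = 0.017752 m^3/s/m

0.017752


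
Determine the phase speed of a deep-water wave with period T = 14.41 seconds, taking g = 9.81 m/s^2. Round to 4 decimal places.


We use the deep-water celerity formula:
C = g * T / (2 * pi)
C = 9.81 * 14.41 / (2 * 3.14159...)
C = 141.362100 / 6.283185
C = 22.4985 m/s

22.4985


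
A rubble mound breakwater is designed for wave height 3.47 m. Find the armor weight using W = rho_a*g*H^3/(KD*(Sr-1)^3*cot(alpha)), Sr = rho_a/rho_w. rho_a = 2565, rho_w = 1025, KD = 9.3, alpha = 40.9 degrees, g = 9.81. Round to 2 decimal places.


Sr = rho_a / rho_w = 2565 / 1025 = 2.502439
(Sr - 1) = 1.502439
(Sr - 1)^3 = 3.391490
cot(40.9) = 1 / tan(40.9) = 1 / 0.866227 = 1.154432
Numerator = 2565 * 9.81 * 3.47^3 = 1051343.9048
Denominator = 9.3 * 3.391490 * 1.154432 = 36.411763
W = 1051343.9048 / 36.411763
W = 28873.74 N

28873.74


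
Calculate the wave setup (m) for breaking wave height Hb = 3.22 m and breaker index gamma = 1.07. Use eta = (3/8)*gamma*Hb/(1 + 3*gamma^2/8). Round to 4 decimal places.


eta = (3/8) * gamma * Hb / (1 + 3*gamma^2/8)
Numerator = (3/8) * 1.07 * 3.22 = 1.292025
Denominator = 1 + 3*1.07^2/8 = 1 + 0.429338 = 1.429338
eta = 1.292025 / 1.429338
eta = 0.9039 m

0.9039


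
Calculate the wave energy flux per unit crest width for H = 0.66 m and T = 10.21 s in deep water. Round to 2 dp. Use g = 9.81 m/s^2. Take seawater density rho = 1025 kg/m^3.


P = rho * g^2 * H^2 * T / (32 * pi)
P = 1025 * 9.81^2 * 0.66^2 * 10.21 / (32 * pi)
P = 1025 * 96.2361 * 0.4356 * 10.21 / 100.53096
P = 4363.91 W/m

4363.91


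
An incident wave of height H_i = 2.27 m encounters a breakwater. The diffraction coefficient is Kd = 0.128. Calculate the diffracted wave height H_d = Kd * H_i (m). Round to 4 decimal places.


H_d = Kd * H_i
H_d = 0.128 * 2.27
H_d = 0.2906 m

0.2906


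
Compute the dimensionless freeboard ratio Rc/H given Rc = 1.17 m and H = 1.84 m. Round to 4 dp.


Relative freeboard = Rc / H
= 1.17 / 1.84
= 0.6359

0.6359


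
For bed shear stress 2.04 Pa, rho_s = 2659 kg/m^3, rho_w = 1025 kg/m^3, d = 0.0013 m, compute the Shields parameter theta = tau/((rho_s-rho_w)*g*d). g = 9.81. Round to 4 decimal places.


theta = tau / ((rho_s - rho_w) * g * d)
rho_s - rho_w = 2659 - 1025 = 1634
Denominator = 1634 * 9.81 * 0.0013 = 20.838402
theta = 2.04 / 20.838402
theta = 0.0979

0.0979


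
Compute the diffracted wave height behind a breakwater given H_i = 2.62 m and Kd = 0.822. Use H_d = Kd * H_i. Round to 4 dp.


H_d = Kd * H_i
H_d = 0.822 * 2.62
H_d = 2.1536 m

2.1536


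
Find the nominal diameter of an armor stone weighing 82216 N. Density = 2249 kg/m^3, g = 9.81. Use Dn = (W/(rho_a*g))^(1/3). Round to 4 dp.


V = W / (rho_a * g)
V = 82216 / (2249 * 9.81)
V = 82216 / 22062.69
V = 3.726472 m^3
Dn = V^(1/3) = 3.726472^(1/3)
Dn = 1.5504 m

1.5504


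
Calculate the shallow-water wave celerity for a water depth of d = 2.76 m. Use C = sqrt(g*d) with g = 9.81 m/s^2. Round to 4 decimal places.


Using the shallow-water approximation:
C = sqrt(g * d) = sqrt(9.81 * 2.76)
C = sqrt(27.0756)
C = 5.2034 m/s

5.2034


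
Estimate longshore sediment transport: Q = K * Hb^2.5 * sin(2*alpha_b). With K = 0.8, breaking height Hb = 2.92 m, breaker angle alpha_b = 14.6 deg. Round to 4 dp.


Q = K * Hb^2.5 * sin(2 * alpha_b)
Hb^2.5 = 2.92^2.5 = 14.569919
sin(2 * 14.6) = sin(29.2) = 0.487860
Q = 0.8 * 14.569919 * 0.487860
Q = 5.6865 m^3/s

5.6865


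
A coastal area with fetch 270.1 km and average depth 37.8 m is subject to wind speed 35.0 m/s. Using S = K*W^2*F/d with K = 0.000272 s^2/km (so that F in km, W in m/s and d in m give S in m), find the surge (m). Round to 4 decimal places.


S = K * W^2 * F / d
W^2 = 35.0^2 = 1225.00
S = 0.000272 * 1225.00 * 270.1 / 37.8
Numerator = 0.000272 * 1225.00 * 270.1 = 89.997320
S = 89.997320 / 37.8 = 2.3809 m

2.3809


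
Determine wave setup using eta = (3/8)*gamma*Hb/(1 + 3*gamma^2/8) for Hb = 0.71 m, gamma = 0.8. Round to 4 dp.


eta = (3/8) * gamma * Hb / (1 + 3*gamma^2/8)
Numerator = (3/8) * 0.8 * 0.71 = 0.213000
Denominator = 1 + 3*0.8^2/8 = 1 + 0.240000 = 1.240000
eta = 0.213000 / 1.240000
eta = 0.1718 m

0.1718


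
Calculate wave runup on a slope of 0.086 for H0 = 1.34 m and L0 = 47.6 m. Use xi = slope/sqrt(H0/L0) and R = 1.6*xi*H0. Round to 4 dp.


xi = slope / sqrt(H0/L0)
H0/L0 = 1.34/47.6 = 0.028151
sqrt(0.028151) = 0.167783
xi = 0.086 / 0.167783 = 0.512566
R = 1.6 * xi * H0 = 1.6 * 0.512566 * 1.34
R = 1.0989 m

1.0989


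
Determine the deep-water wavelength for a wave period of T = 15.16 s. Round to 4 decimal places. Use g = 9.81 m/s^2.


L0 = g * T^2 / (2 * pi)
L0 = 9.81 * 15.16^2 / (2 * pi)
L0 = 9.81 * 229.8256 / 6.28319
L0 = 2254.5891 / 6.28319
L0 = 358.8290 m

358.8290


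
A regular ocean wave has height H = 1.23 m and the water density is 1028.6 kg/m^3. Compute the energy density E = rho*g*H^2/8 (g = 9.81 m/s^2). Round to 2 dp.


E = (1/8) * rho * g * H^2
E = (1/8) * 1028.6 * 9.81 * 1.23^2
E = 0.125 * 1028.6 * 9.81 * 1.5129
E = 1908.25 J/m^2

1908.25


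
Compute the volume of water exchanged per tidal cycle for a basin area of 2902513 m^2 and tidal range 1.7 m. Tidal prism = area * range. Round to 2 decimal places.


Tidal prism = Area * Tidal range
P = 2902513 * 1.7
P = 4934272.10 m^3

4934272.10


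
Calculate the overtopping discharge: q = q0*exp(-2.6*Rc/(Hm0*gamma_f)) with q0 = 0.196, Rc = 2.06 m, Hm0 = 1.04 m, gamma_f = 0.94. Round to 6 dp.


q = q0 * exp(-2.6 * Rc / (Hm0 * gamma_f))
Exponent = -2.6 * 2.06 / (1.04 * 0.94)
= -2.6 * 2.06 / 0.9776
= -5.478723
exp(-5.478723) = 0.004175
q = 0.196 * 0.004175
q = 0.000818 m^3/s/m

0.000818


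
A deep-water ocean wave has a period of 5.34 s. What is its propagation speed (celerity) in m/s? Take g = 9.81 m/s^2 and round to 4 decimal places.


We use the deep-water celerity formula:
C = g * T / (2 * pi)
C = 9.81 * 5.34 / (2 * 3.14159...)
C = 52.385400 / 6.283185
C = 8.3374 m/s

8.3374


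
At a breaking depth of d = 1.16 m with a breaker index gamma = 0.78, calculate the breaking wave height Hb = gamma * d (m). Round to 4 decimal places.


Hb = gamma * d
Hb = 0.78 * 1.16
Hb = 0.9048 m

0.9048


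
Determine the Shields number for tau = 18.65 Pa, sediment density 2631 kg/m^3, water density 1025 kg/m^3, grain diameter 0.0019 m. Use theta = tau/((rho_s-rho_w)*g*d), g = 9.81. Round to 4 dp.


theta = tau / ((rho_s - rho_w) * g * d)
rho_s - rho_w = 2631 - 1025 = 1606
Denominator = 1606 * 9.81 * 0.0019 = 29.934234
theta = 18.65 / 29.934234
theta = 0.6230

0.6230


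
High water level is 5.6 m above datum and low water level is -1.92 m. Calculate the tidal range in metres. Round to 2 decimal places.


Tidal range = High water - Low water
Tidal range = 5.6 - (-1.92)
Tidal range = 7.52 m

7.52


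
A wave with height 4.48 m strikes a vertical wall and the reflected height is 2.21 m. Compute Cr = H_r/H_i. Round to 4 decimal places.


Cr = H_r / H_i
Cr = 2.21 / 4.48
Cr = 0.4933

0.4933


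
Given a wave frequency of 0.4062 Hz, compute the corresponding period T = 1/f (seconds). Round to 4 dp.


T = 1 / f
T = 1 / 0.4062
T = 2.4618 s

2.4618


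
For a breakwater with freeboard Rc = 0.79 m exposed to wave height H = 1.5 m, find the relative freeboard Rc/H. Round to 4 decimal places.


Relative freeboard = Rc / H
= 0.79 / 1.5
= 0.5267

0.5267


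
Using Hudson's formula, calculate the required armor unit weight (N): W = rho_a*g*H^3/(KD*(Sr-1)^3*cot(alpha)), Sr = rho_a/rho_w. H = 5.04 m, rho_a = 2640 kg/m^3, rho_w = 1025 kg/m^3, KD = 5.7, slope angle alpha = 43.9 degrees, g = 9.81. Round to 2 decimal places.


Sr = rho_a / rho_w = 2640 / 1025 = 2.575610
(Sr - 1) = 1.575610
(Sr - 1)^3 = 3.911524
cot(43.9) = 1 / tan(43.9) = 1 / 0.962322 = 1.039154
Numerator = 2640 * 9.81 * 5.04^3 = 3315618.4191
Denominator = 5.7 * 3.911524 * 1.039154 = 23.168646
W = 3315618.4191 / 23.168646
W = 143107.99 N

143107.99


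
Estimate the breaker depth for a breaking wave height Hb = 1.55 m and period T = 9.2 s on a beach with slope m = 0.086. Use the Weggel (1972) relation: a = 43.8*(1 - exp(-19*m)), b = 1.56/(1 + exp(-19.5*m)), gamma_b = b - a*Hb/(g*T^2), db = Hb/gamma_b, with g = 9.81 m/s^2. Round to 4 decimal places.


a = 43.8 * (1 - exp(-19 * m))
exp(-19 * 0.086) = exp(-1.6340) = 0.195147
a = 43.8 * (1 - 0.195147) = 35.252543
b = 1.56 / (1 + exp(-19.5 * m))
exp(-19.5 * 0.086) = exp(-1.6770) = 0.186934
b = 1.56 / (1 + 0.186934) = 1.314311
Hb / (g * T^2) = 1.55 / (9.81 * 9.2^2) = 1.55 / 830.3184 = 0.00186675
gamma_b = b - a * Hb/(g*T^2) = 1.314311 - 35.252543 * 0.00186675 = 1.248503
db = Hb / gamma_b = 1.55 / 1.248503
db = 1.2415 m

1.2415


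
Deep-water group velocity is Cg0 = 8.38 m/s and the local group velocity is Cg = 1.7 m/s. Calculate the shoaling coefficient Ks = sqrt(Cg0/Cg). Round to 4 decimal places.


Ks = sqrt(Cg0 / Cg)
Ks = sqrt(8.38 / 1.7)
Ks = sqrt(4.9294)
Ks = 2.2202

2.2202


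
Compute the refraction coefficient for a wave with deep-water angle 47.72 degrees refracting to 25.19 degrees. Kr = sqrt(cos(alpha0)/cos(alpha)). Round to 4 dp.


Kr = sqrt(cos(alpha0) / cos(alpha))
cos(47.72) = 0.672754
cos(25.19) = 0.904901
Kr = sqrt(0.672754 / 0.904901)
Kr = sqrt(0.743456)
Kr = 0.8622

0.8622


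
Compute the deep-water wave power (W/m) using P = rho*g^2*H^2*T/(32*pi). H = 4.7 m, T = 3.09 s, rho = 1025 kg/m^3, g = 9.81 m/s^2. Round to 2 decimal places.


P = rho * g^2 * H^2 * T / (32 * pi)
P = 1025 * 9.81^2 * 4.7^2 * 3.09 / (32 * pi)
P = 1025 * 96.2361 * 22.0900 * 3.09 / 100.53096
P = 66975.54 W/m

66975.54


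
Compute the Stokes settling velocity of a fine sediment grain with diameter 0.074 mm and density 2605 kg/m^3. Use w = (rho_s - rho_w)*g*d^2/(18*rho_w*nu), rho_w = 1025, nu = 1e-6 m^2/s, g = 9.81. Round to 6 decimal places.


w = (rho_s - rho_w) * g * d^2 / (18 * rho_w * nu)
d = 0.074 mm = 0.000074 m
rho_s - rho_w = 2605 - 1025 = 1580
Numerator = 1580 * 9.81 * (0.000074)^2 = 0.000084876905
Denominator = 18 * 1025 * 1e-6 = 0.018450
w = 0.004600 m/s

0.004600


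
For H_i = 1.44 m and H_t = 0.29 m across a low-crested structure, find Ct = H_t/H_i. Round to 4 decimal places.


Ct = H_t / H_i
Ct = 0.29 / 1.44
Ct = 0.2014

0.2014


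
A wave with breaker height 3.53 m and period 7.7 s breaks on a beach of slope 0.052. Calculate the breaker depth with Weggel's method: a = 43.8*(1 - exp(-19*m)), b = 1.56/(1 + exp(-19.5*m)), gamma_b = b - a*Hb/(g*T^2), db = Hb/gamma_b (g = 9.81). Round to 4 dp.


a = 43.8 * (1 - exp(-19 * m))
exp(-19 * 0.052) = exp(-0.9880) = 0.372321
a = 43.8 * (1 - 0.372321) = 27.492358
b = 1.56 / (1 + exp(-19.5 * m))
exp(-19.5 * 0.052) = exp(-1.0140) = 0.362765
b = 1.56 / (1 + 0.362765) = 1.144731
Hb / (g * T^2) = 3.53 / (9.81 * 7.7^2) = 3.53 / 581.6349 = 0.00606910
gamma_b = b - a * Hb/(g*T^2) = 1.144731 - 27.492358 * 0.00606910 = 0.977878
db = Hb / gamma_b = 3.53 / 0.977878
db = 3.6099 m

3.6099


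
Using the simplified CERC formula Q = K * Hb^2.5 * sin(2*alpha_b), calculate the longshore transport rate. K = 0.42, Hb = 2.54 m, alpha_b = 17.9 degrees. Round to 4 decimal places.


Q = K * Hb^2.5 * sin(2 * alpha_b)
Hb^2.5 = 2.54^2.5 = 10.282158
sin(2 * 17.9) = sin(35.8) = 0.584958
Q = 0.42 * 10.282158 * 0.584958
Q = 2.5261 m^3/s

2.5261


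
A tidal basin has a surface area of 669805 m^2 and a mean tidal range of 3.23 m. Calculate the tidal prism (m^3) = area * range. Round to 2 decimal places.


Tidal prism = Area * Tidal range
P = 669805 * 3.23
P = 2163470.15 m^3

2163470.15


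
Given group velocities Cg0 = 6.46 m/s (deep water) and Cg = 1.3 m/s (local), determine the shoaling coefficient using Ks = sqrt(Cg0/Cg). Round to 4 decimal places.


Ks = sqrt(Cg0 / Cg)
Ks = sqrt(6.46 / 1.3)
Ks = sqrt(4.9692)
Ks = 2.2292

2.2292


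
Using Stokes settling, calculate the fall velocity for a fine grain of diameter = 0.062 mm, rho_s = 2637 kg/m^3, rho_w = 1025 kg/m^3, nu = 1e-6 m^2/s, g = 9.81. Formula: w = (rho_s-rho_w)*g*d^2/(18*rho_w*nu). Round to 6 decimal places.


w = (rho_s - rho_w) * g * d^2 / (18 * rho_w * nu)
d = 0.062 mm = 0.000062 m
rho_s - rho_w = 2637 - 1025 = 1612
Numerator = 1612 * 9.81 * (0.000062)^2 = 0.000060787940
Denominator = 18 * 1025 * 1e-6 = 0.018450
w = 0.003295 m/s

0.003295


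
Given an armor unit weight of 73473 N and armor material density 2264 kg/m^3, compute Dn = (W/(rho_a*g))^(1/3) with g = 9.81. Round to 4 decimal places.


V = W / (rho_a * g)
V = 73473 / (2264 * 9.81)
V = 73473 / 22209.84
V = 3.308128 m^3
Dn = V^(1/3) = 3.308128^(1/3)
Dn = 1.4900 m

1.4900


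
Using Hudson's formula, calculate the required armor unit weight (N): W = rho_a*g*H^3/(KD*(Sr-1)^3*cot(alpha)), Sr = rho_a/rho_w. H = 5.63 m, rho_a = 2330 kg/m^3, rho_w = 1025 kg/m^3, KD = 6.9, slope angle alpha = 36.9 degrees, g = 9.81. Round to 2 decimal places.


Sr = rho_a / rho_w = 2330 / 1025 = 2.273171
(Sr - 1) = 1.273171
(Sr - 1)^3 = 2.063764
cot(36.9) = 1 / tan(36.9) = 1 / 0.750821 = 1.331875
Numerator = 2330 * 9.81 * 5.63^3 = 4078966.2598
Denominator = 6.9 * 2.063764 * 1.331875 = 18.965857
W = 4078966.2598 / 18.965857
W = 215068.91 N

215068.91


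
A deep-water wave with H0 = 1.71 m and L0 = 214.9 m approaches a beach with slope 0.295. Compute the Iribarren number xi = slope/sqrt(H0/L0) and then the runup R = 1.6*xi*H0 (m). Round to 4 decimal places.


xi = slope / sqrt(H0/L0)
H0/L0 = 1.71/214.9 = 0.007957
sqrt(0.007957) = 0.089203
xi = 0.295 / 0.089203 = 3.307061
R = 1.6 * xi * H0 = 1.6 * 3.307061 * 1.71
R = 9.0481 m

9.0481


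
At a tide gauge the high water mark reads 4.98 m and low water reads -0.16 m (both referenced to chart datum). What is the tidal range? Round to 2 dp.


Tidal range = High water - Low water
Tidal range = 4.98 - (-0.16)
Tidal range = 5.14 m

5.14


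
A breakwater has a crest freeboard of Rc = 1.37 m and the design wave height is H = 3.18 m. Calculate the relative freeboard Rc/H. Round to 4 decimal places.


Relative freeboard = Rc / H
= 1.37 / 3.18
= 0.4308

0.4308


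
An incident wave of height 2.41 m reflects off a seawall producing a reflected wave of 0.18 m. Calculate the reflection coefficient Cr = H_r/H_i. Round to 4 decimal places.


Cr = H_r / H_i
Cr = 0.18 / 2.41
Cr = 0.0747

0.0747


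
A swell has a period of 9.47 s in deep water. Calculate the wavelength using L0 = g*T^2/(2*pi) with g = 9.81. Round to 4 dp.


L0 = g * T^2 / (2 * pi)
L0 = 9.81 * 9.47^2 / (2 * pi)
L0 = 9.81 * 89.6809 / 6.28319
L0 = 879.7696 / 6.28319
L0 = 140.0197 m

140.0197


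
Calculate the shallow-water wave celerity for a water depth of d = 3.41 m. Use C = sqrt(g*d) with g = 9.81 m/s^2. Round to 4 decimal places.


Using the shallow-water approximation:
C = sqrt(g * d) = sqrt(9.81 * 3.41)
C = sqrt(33.4521)
C = 5.7838 m/s

5.7838


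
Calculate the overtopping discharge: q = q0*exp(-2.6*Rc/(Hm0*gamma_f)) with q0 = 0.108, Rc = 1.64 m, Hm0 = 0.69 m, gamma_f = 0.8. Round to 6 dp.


q = q0 * exp(-2.6 * Rc / (Hm0 * gamma_f))
Exponent = -2.6 * 1.64 / (0.69 * 0.8)
= -2.6 * 1.64 / 0.5520
= -7.724638
exp(-7.724638) = 0.000442
q = 0.108 * 0.000442
q = 0.000048 m^3/s/m

0.000048


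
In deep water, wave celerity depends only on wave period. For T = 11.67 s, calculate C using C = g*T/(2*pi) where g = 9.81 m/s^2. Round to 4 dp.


We use the deep-water celerity formula:
C = g * T / (2 * pi)
C = 9.81 * 11.67 / (2 * 3.14159...)
C = 114.482700 / 6.283185
C = 18.2205 m/s

18.2205


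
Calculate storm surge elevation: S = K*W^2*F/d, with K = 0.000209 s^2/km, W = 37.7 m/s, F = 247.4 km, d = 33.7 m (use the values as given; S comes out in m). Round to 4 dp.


S = K * W^2 * F / d
W^2 = 37.7^2 = 1421.29
S = 0.000209 * 1421.29 * 247.4 / 33.7
Numerator = 0.000209 * 1421.29 * 247.4 = 73.490074
S = 73.490074 / 33.7 = 2.1807 m

2.1807


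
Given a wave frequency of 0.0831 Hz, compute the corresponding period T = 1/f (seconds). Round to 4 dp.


T = 1 / f
T = 1 / 0.0831
T = 12.0337 s

12.0337


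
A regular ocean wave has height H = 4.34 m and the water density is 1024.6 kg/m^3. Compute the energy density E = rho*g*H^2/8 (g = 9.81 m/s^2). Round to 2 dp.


E = (1/8) * rho * g * H^2
E = (1/8) * 1024.6 * 9.81 * 4.34^2
E = 0.125 * 1024.6 * 9.81 * 18.8356
E = 23665.34 J/m^2

23665.34


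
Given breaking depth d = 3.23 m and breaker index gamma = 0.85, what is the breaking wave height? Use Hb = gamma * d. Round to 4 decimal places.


Hb = gamma * d
Hb = 0.85 * 3.23
Hb = 2.7455 m

2.7455


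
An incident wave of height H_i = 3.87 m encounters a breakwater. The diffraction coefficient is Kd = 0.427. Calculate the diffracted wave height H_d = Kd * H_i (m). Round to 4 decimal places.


H_d = Kd * H_i
H_d = 0.427 * 3.87
H_d = 1.6525 m

1.6525


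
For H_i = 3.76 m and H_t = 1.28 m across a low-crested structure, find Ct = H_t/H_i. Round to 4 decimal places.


Ct = H_t / H_i
Ct = 1.28 / 3.76
Ct = 0.3404

0.3404


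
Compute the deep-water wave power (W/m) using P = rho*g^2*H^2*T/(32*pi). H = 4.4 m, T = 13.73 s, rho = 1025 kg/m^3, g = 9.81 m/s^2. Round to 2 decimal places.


P = rho * g^2 * H^2 * T / (32 * pi)
P = 1025 * 9.81^2 * 4.4^2 * 13.73 / (32 * pi)
P = 1025 * 96.2361 * 19.3600 * 13.73 / 100.53096
P = 260818.22 W/m

260818.22


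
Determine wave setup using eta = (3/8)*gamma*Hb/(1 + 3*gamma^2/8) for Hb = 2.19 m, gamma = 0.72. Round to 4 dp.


eta = (3/8) * gamma * Hb / (1 + 3*gamma^2/8)
Numerator = (3/8) * 0.72 * 2.19 = 0.591300
Denominator = 1 + 3*0.72^2/8 = 1 + 0.194400 = 1.194400
eta = 0.591300 / 1.194400
eta = 0.4951 m

0.4951


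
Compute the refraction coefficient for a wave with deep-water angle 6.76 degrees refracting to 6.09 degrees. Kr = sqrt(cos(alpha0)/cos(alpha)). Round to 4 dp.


Kr = sqrt(cos(alpha0) / cos(alpha))
cos(6.76) = 0.993048
cos(6.09) = 0.994356
Kr = sqrt(0.993048 / 0.994356)
Kr = sqrt(0.998684)
Kr = 0.9993

0.9993


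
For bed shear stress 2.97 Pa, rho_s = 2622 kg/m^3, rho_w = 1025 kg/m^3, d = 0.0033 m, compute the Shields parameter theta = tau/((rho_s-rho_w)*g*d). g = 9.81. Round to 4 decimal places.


theta = tau / ((rho_s - rho_w) * g * d)
rho_s - rho_w = 2622 - 1025 = 1597
Denominator = 1597 * 9.81 * 0.0033 = 51.699681
theta = 2.97 / 51.699681
theta = 0.0574

0.0574
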